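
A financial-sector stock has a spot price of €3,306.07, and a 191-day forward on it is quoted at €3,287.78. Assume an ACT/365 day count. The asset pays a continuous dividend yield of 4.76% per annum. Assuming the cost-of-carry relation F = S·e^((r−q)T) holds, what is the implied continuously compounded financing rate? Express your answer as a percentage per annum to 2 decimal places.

3.70%

From F = S·e^((r−q)T): (r − q) = ln(F/S)/T
ln(3287.78/3306.07) = ln(0.994468) = -0.005547
(r − q) = -0.005547 / (191/365) = -0.010600
r = ln(F/S)/T + q = -0.010600 + 0.0476 = 0.037000
r = 3.70%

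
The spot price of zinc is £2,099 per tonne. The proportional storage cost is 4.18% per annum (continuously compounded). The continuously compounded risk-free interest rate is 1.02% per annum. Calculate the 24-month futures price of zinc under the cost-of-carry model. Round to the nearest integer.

Net carry = r + u − y = 0.0102 + 0.0418 − 0.0000 = 0.0520
F = S·e^((r+u−y)T) = 2099 · e^(0.0520 × 24/12) = 2099 · e^0.104000
= 2099 × 1.109600 = £2,329 per tonne

£2,329 per tonne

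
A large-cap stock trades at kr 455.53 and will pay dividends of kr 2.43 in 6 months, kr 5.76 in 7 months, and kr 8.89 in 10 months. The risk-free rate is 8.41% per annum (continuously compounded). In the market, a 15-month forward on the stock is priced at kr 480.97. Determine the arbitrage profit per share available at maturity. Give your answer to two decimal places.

PV(dividends) I = 2.43·e^(−0.0841·6/12) + 5.76·e^(−0.0841·7/12) + 8.89·e^(−0.0841·10/12) = 16.1025
Fair forward F* = (S − I)·e^(rT) = (455.53 − 16.1025)·e^0.105125 = 439.4275 × 1.110849 = 488.1376
Market kr 480.97 < fair 488.1376: forward underpriced → reverse cash-and-carry (short the stock, invest proceeds at r, pay the dividends, go long the forward).
Profit at T = |F_mkt − F*| = |480.97 − 488.1376| = kr 7.17 per share

kr 7.17 per share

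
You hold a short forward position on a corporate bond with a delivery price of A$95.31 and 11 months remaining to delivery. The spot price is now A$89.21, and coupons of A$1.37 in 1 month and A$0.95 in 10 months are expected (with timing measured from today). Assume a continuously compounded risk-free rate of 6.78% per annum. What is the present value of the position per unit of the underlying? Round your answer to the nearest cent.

A$2.62

PV(remaining coupons) I = 1.37·e^(−0.0678·1/12) + 0.95·e^(−0.0678·10/12) = 2.2601
Current forward F = (S − I)·e^(rT) = (89.21 − 2.2601)·e^(0.0678·11/12) = 86.9499 × 1.064122 = 92.5253
Value (long) = (F − K)·e^(−rT) = (92.5253 − 95.31) × 0.939742 = -2.6169
Short position value = −(long value) = A$2.62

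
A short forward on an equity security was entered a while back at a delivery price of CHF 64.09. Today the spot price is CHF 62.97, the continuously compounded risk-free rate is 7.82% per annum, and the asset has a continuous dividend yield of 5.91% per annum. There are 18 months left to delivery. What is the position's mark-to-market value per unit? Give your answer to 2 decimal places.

-CHF 0.63

Current fair forward for the remaining 18 months: F = S·e^((r − q)·T), (r − q) = 0.0782 − 0.0591 = 0.0191
F = 62.97 · e^(0.0191 × 18/12) = 62.97 × 1.029064 = 64.8002
Value of long forward = (F − K)·e^(−rT) = (64.8002 − 64.09) · e^(−0.0782·18/12)
= 0.7102 × 0.889318 = 0.63
Short position value = −(long value) = -CHF 0.63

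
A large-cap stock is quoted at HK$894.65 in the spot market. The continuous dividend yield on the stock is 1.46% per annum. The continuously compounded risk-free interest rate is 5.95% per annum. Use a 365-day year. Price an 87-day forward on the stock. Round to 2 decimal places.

F = S·e^((r − q)T) = 894.65 · e^((0.0595 − 0.0146) × 87/365)
= 894.65 · e^0.010702 = 894.65 × 1.010759
F = HK$904.28

HK$904.28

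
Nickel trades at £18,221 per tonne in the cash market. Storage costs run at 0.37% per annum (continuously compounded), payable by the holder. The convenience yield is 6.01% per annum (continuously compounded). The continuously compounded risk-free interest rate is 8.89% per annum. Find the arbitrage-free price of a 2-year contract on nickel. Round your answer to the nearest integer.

£19,445 per tonne

Net carry = r + u − y = 0.0889 + 0.0037 − 0.0601 = 0.0325
F = S·e^((r+u−y)T) = 18221 · e^(0.0325 × 2) = 18221 · e^0.065000
= 18221 × 1.067159 = £19,445 per tonne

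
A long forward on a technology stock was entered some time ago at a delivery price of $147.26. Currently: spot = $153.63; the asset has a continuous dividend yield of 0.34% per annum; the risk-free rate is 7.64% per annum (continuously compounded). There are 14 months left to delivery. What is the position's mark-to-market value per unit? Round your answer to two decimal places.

$18.32

Current fair forward for the remaining 14 months: F = S·e^((r − q)·T), (r − q) = 0.0764 − 0.0034 = 0.0730
F = 153.63 · e^(0.0730 × 14/12) = 153.63 × 1.088899 = 167.2876
Value of long forward = (F − K)·e^(−rT) = (167.2876 − 147.26) · e^(−0.0764·14/12)
= 20.0276 × 0.914724 = 18.32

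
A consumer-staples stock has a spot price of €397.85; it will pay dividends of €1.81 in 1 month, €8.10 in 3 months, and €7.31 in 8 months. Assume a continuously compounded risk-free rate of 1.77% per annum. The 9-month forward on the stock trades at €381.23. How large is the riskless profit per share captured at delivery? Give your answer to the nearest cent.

PV(dividends) I = 1.81·e^(−0.0177·1/12) + 8.10·e^(−0.0177·3/12) + 7.31·e^(−0.0177·8/12) = 17.0958
Fair forward F* = (S − I)·e^(rT) = (397.85 − 17.0958)·e^0.013275 = 380.7542 × 1.013364 = 385.8426
Market €381.23 < fair 385.8426: forward underpriced → reverse cash-and-carry (short the stock, invest proceeds at r, pay the dividends, go long the forward).
Profit at T = |F_mkt − F*| = |381.23 − 385.8426| = €4.61 per share

€4.61 per share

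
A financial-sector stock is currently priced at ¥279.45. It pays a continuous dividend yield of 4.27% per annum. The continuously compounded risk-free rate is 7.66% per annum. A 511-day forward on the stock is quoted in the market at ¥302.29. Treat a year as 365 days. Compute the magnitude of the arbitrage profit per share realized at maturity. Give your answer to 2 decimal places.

¥9.26 per share

Fair forward: F* = S·e^(carry·T), with carry = (r − q) = 0.0766 − 0.0427 = 0.0339
F* = 279.45 · e^(0.0339 × 511/365) = 279.45 · e^0.047460 = 279.45 × 1.048604 = ¥293.0324
Market ¥302.29 > fair ¥293.0324: forward overpriced → cash-and-carry (buy spot, short the forward).
At maturity, profit = |F_mkt − F*| = |302.29 − 293.0324| = ¥9.26 per share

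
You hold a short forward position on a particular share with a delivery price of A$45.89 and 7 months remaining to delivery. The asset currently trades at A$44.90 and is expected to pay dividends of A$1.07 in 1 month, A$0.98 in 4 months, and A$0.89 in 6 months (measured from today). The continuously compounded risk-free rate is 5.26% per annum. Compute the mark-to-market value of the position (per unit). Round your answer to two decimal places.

PV(remaining dividends) I = 1.07·e^(−0.0526·1/12) + 0.98·e^(−0.0526·4/12) + 0.89·e^(−0.0526·6/12) = 2.8952
Current forward F = (S − I)·e^(rT) = (44.90 − 2.8952)·e^(0.0526·7/12) = 42.0048 × 1.031159 = 43.3136
Value (long) = (F − K)·e^(−rT) = (43.3136 − 45.89) × 0.969783 = -2.4985
Short position value = −(long value) = A$2.50

A$2.50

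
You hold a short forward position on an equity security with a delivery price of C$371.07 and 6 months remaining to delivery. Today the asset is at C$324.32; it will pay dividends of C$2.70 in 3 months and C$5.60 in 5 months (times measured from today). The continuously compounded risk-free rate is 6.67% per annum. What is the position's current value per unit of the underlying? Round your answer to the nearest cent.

C$42.68

PV(remaining dividends) I = 2.70·e^(−0.0667·3/12) + 5.60·e^(−0.0667·5/12) = 8.1019
Current forward F = (S − I)·e^(rT) = (324.32 − 8.1019)·e^(0.0667·6/12) = 316.2181 × 1.033912 = 326.9417
Value (long) = (F − K)·e^(−rT) = (326.9417 − 371.07) × 0.967200 = -42.6809
Short position value = −(long value) = C$42.68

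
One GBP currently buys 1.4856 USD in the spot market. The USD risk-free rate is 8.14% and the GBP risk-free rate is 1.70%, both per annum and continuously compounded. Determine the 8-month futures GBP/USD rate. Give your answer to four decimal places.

1.5508

F = S·e^((r_USD − r_GBP)T) = 1.4856 · e^((0.0814 − 0.0170) × 8/12)
= 1.4856 · e^0.042933 = 1.4856 × 1.043868
F = 1.5508 USD per GBP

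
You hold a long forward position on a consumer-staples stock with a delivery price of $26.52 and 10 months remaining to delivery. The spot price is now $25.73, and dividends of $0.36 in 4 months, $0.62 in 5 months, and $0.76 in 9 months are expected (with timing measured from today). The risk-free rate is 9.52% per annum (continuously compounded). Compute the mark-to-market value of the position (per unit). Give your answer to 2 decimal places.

PV(remaining dividends) I = 0.36·e^(−0.0952·4/12) + 0.62·e^(−0.0952·5/12) + 0.76·e^(−0.0952·9/12) = 1.6523
Current forward F = (S − I)·e^(rT) = (25.73 − 1.6523)·e^(0.0952·10/12) = 24.0777 × 1.082565 = 26.0657
Value (long) = (F − K)·e^(−rT) = (26.0657 − 26.52) × 0.923732 = -0.4197
Value = -$0.42

-$0.42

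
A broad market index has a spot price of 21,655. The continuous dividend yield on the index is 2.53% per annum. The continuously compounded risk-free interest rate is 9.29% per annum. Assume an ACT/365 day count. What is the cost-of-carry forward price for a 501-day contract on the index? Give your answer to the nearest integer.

23,760

F = S·e^((r − q)T) = 21655 · e^((0.0929 − 0.0253) × 501/365)
= 21655 · e^0.092788 = 21655 × 1.097229
F = 23,760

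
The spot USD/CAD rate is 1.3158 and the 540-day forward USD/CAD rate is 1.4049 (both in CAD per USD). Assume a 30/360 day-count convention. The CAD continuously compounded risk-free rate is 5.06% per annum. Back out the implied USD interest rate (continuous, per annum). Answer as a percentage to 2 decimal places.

F = S·e^((r_CAD − r_USD)T) ⇒ r_USD = r_CAD − ln(F/S)/T
ln(1.4049/1.3158) = 0.065521; /(540/360) = 0.043681
r_USD = 0.0506 − 0.043681 = 0.006919
r_USD = 0.69%

0.69%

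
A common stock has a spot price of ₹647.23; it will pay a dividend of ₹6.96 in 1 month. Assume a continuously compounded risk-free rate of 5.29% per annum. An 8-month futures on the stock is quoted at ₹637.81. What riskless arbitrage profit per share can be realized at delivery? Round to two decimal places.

₹25.47 per share

PV(dividends) I = 6.96·e^(−0.0529·1/12) = 6.9294
Fair futures F* = (S − I)·e^(rT) = (647.23 − 6.9294)·e^0.035267 = 640.3006 × 1.035896 = 663.2848
Market ₹637.81 < fair 663.2848: forward underpriced → reverse cash-and-carry (short the stock, invest proceeds at r, pay the dividends, go long the forward).
Profit at T = |F_mkt − F*| = |637.81 − 663.2848| = ₹25.47 per share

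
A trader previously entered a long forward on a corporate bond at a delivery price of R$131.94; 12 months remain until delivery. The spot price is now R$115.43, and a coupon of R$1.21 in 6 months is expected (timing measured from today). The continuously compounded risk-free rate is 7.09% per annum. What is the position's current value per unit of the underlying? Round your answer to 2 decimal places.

-R$8.65

PV(remaining coupons) I = 1.21·e^(−0.0709·6/12) = 1.1679
Current forward F = (S − I)·e^(rT) = (115.43 − 1.1679)·e^(0.0709·12/12) = 114.2621 × 1.073474 = 122.6574
Value (long) = (F − K)·e^(−rT) = (122.6574 − 131.94) × 0.931555 = -8.6473
Value = -R$8.65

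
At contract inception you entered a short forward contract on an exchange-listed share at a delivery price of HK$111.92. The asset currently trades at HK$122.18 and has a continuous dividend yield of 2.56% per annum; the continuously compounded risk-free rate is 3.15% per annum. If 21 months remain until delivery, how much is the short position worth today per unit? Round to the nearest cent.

-HK$10.91

Current fair forward for the remaining 21 months: F = S·e^((r − q)·T), (r − q) = 0.0315 − 0.0256 = 0.0059
F = 122.18 · e^(0.0059 × 21/12) = 122.18 × 1.010378 = 123.4480
Value of long forward = (F − K)·e^(−rT) = (123.4480 − 111.92) · e^(−0.0315·21/12)
= 11.5280 × 0.946367 = 10.91
Short position value = −(long value) = -HK$10.91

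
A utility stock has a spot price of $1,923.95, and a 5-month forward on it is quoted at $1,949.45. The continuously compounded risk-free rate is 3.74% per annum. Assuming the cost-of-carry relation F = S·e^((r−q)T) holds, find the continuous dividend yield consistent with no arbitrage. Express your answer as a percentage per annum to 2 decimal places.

0.58%

From F = S·e^((r−q)T): (r − q) = ln(F/S)/T
ln(1949.45/1923.95) = ln(1.013254) = 0.013167
(r − q) = 0.013167 / (5/12) = 0.031601
q = r − ln(F/S)/T = 0.0374 − 0.031601 = 0.005799
q = 0.58%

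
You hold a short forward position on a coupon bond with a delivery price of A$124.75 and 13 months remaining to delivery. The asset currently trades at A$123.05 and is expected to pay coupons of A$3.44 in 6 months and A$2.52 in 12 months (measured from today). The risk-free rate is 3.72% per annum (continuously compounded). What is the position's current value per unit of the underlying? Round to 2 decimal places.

A$2.58

PV(remaining coupons) I = 3.44·e^(−0.0372·6/12) + 2.52·e^(−0.0372·12/12) = 5.8046
Current forward F = (S − I)·e^(rT) = (123.05 − 5.8046)·e^(0.0372·13/12) = 117.2454 × 1.041123 = 122.0669
Value (long) = (F − K)·e^(−rT) = (122.0669 − 124.75) × 0.960501 = -2.5771
Short position value = −(long value) = A$2.58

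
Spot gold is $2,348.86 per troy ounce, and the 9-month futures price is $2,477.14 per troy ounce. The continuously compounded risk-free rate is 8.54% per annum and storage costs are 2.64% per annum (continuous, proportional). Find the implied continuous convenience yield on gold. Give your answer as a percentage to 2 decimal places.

4.09%

F = S·e^((r+u−y)T) ⇒ (r+u−y) = ln(F/S)/T
ln(2477.14/2348.86) = 0.053175; /T ⇒ 0.070900
y = r + u − ln(F/S)/T = 0.0854 + 0.0264 − 0.070900 = 0.040900
y = 4.09%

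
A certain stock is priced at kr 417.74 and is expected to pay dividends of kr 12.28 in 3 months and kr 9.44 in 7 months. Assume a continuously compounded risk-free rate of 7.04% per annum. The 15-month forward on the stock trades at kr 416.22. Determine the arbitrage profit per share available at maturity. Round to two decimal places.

kr 16.88 per share

PV(dividends) I = 12.28·e^(−0.0704·3/12) + 9.44·e^(−0.0704·7/12) = 21.1259
Fair forward F* = (S − I)·e^(rT) = (417.74 − 21.1259)·e^0.088000 = 396.6141 × 1.091988 = 433.0978
Market kr 416.22 < fair 433.0978: forward underpriced → reverse cash-and-carry (short the stock, invest proceeds at r, pay the dividends, go long the forward).
Profit at T = |F_mkt − F*| = |416.22 − 433.0978| = kr 16.88 per share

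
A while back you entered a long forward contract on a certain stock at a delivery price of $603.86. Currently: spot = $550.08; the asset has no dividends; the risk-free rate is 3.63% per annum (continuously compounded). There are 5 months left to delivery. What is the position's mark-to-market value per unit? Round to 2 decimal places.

Current fair forward for the remaining 5 months: F = S·e^(r·T), r = 0.0363
F = 550.08 · e^(0.0363 × 5/12) = 550.08 × 1.015240 = 558.4632
Value of long forward = (F − K)·e^(−rT) = (558.4632 − 603.86) · e^(−0.0363·5/12)
= -45.3968 × 0.984989 = -44.72

-$44.72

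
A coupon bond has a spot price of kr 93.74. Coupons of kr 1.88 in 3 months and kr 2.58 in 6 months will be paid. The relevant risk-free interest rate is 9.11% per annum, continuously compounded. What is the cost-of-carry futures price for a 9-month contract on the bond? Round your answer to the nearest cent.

PV(coupons) I = 1.88·e^(−0.0911·3/12) + 2.58·e^(−0.0911·6/12)
I = 1.8377 + 2.4651 = 4.3028
F = (S − I)·e^(rT) = (93.74 − 4.3028) · e^(0.0911·9/12)
= 89.4372 · e^0.068325 = 89.4372 × 1.070713 = kr 95.76

kr 95.76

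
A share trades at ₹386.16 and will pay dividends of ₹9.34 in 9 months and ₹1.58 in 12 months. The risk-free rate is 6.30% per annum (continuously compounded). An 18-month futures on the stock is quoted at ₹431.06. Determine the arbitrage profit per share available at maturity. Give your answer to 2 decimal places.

₹18.05 per share

PV(dividends) I = 9.34·e^(−0.0630·9/12) + 1.58·e^(−0.0630·12/12) = 10.3925
Fair futures F* = (S − I)·e^(rT) = (386.16 − 10.3925)·e^0.094500 = 375.7675 × 1.099109 = 413.0094
Market ₹431.06 > fair 413.0094: forward overpriced → cash-and-carry (borrow at r, buy the stock and collect the dividends, short the forward).
Profit at T = |F_mkt − F*| = |431.06 − 413.0094| = ₹18.05 per share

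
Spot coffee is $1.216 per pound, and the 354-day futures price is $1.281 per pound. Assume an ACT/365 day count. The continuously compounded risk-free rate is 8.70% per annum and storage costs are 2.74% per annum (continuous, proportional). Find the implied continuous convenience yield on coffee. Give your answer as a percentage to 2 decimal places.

F = S·e^((r+u−y)T) ⇒ (r+u−y) = ln(F/S)/T
ln(1.281/1.216) = 0.052074; /T ⇒ 0.053692
y = r + u − ln(F/S)/T = 0.0870 + 0.0274 − 0.053692 = 0.060708
y = 6.07%

6.07%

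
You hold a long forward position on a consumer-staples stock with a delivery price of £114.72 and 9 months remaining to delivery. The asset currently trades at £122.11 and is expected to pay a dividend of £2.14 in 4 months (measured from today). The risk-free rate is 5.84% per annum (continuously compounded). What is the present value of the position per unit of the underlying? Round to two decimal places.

£10.21

PV(remaining dividends) I = 2.14·e^(−0.0584·4/12) = 2.0987
Current forward F = (S − I)·e^(rT) = (122.11 − 2.0987)·e^(0.0584·9/12) = 120.0113 × 1.044773 = 125.3846
Value (long) = (F − K)·e^(−rT) = (125.3846 − 114.72) × 0.957145 = 10.2076
Value = £10.21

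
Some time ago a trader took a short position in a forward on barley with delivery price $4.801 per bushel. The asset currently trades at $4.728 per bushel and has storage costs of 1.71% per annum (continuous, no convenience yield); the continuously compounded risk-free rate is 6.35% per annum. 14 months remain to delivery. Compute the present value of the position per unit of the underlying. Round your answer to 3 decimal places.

-$0.365 per bushel

Current fair forward for the remaining 14 months: F = S·e^((r + u)·T), (r + u) = 0.0635 + 0.0171 = 0.0806
F = 4.728 · e^(0.0806 × 14/12) = 4.728 × 1.098596 = 5.1942
Value of long forward = (F − K)·e^(−rT) = (5.1942 − 4.801) · e^(−0.0635·14/12)
= 0.3932 × 0.928594 = 0.365
Short position value = −(long value) = -$0.365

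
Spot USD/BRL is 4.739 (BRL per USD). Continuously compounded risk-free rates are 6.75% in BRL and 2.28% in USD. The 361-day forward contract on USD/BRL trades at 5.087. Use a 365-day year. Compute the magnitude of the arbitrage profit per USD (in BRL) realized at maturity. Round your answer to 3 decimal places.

Fair forward: F* = S·e^(carry·T), with carry = (r_BRL − r_USD) = 0.0675 − 0.0228 = 0.0447
F* = 4.739 · e^(0.0447 × 361/365) = 4.739 · e^0.044210 = 4.739 × 1.045202 = 4.9532
Market 5.087 > fair 4.9532: forward overpriced → cash-and-carry (buy spot, short the forward).
At maturity, profit = |F_mkt − F*| = |5.087 − 4.9532| = 0.134 per USD (in BRL)

0.134 per USD (in BRL)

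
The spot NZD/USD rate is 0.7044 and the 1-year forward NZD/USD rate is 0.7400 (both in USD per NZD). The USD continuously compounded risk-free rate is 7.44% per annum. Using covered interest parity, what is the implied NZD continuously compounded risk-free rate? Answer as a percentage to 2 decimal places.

F = S·e^((r_USD − r_NZD)T) ⇒ r_NZD = r_USD − ln(F/S)/T
ln(0.7400/0.7044) = 0.049304; /(12/12) = 0.049304
r_NZD = 0.0744 − 0.049304 = 0.025096
r_NZD = 2.51%

2.51%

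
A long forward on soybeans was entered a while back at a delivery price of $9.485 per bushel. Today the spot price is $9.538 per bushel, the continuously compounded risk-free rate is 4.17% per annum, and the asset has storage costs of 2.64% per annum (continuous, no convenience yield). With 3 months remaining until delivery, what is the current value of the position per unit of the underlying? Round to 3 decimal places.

Current fair forward for the remaining 3 months: F = S·e^((r + u)·T), (r + u) = 0.0417 + 0.0264 = 0.0681
F = 9.538 · e^(0.0681 × 3/12) = 9.538 × 1.017171 = 9.7018
Value of long forward = (F − K)·e^(−rT) = (9.7018 − 9.485) · e^(−0.0417·3/12)
= 0.2168 × 0.989629 = 0.215

$0.215 per bushel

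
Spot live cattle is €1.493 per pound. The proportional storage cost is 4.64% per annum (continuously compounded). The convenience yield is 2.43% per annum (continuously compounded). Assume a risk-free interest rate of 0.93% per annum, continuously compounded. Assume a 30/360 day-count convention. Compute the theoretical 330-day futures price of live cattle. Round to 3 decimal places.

€1.537 per pound

Net carry = r + u − y = 0.0093 + 0.0464 − 0.0243 = 0.0314
F = S·e^((r+u−y)T) = 1.493 · e^(0.0314 × 330/360) = 1.493 · e^0.028783
= 1.493 × 1.029201 = €1.537 per pound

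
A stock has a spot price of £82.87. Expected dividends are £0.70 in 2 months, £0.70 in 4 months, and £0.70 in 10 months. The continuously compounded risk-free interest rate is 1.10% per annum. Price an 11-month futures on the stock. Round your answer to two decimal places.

£81.60

PV(dividends) I = 0.70·e^(−0.0110·2/12) + 0.70·e^(−0.0110·4/12) + 0.70·e^(−0.0110·10/12)
I = 0.6987 + 0.6974 + 0.6936 = 2.0897
F = (S − I)·e^(rT) = (82.87 − 2.0897) · e^(0.0110·11/12)
= 80.7803 · e^0.010083 = 80.7803 × 1.010134 = £81.60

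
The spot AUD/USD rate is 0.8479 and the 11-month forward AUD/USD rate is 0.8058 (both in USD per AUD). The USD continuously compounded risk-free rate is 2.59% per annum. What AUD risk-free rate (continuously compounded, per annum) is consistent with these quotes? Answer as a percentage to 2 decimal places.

8.15%

F = S·e^((r_USD − r_AUD)T) ⇒ r_AUD = r_USD − ln(F/S)/T
ln(0.8058/0.8479) = -0.050927; /(11/12) = -0.055557
r_AUD = 0.0259 + 0.055557 = 0.081457
r_AUD = 8.15%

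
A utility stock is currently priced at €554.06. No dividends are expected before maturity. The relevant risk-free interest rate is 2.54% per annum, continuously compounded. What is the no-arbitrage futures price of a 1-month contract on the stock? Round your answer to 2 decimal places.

€555.23

F = S·e^(rT) = 554.06 · e^(0.0254 × 1/12)
= 554.06 · e^0.002117 = 554.06 × 1.002119
F = €555.23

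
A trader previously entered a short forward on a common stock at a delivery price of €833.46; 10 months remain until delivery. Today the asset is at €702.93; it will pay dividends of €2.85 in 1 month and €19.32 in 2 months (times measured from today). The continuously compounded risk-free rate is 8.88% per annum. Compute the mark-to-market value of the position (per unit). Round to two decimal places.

€92.95

PV(remaining dividends) I = 2.85·e^(−0.0888·1/12) + 19.32·e^(−0.0888·2/12) = 21.8652
Current forward F = (S − I)·e^(rT) = (702.93 − 21.8652)·e^(0.0888·10/12) = 681.0648 × 1.076807 = 733.3753
Value (long) = (F − K)·e^(−rT) = (733.3753 − 833.46) × 0.928672 = -92.9459
Short position value = −(long value) = €92.95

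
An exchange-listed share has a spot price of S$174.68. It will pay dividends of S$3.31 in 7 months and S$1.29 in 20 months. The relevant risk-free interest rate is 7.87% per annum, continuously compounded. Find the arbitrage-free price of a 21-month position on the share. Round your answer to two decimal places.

S$195.55

PV(dividends) I = 3.31·e^(−0.0787·7/12) + 1.29·e^(−0.0787·20/12)
I = 3.1615 + 1.1314 = 4.2929
F = (S − I)·e^(rT) = (174.68 − 4.2929) · e^(0.0787·21/12)
= 170.3871 · e^0.137725 = 170.3871 × 1.147660 = S$195.55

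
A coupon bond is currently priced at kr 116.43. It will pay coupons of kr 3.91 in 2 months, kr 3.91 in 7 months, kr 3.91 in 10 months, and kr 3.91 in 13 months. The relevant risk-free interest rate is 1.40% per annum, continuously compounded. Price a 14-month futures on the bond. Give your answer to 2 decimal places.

kr 102.60

PV(coupons) I = 3.91·e^(−0.0140·2/12) + 3.91·e^(−0.0140·7/12) + 3.91·e^(−0.0140·10/12) + 3.91·e^(−0.0140·13/12)
I = 3.9009 + 3.8782 + 3.8646 + 3.8511 = 15.4948
F = (S − I)·e^(rT) = (116.43 − 15.4948) · e^(0.0140·14/12)
= 100.9352 · e^0.016333 = 100.9352 × 1.016467 = kr 102.60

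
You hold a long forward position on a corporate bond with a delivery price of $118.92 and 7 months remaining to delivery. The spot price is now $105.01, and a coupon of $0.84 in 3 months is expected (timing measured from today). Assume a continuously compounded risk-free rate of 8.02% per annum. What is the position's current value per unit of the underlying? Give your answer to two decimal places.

PV(remaining coupons) I = 0.84·e^(−0.0802·3/12) = 0.8233
Current forward F = (S − I)·e^(rT) = (105.01 − 0.8233)·e^(0.0802·7/12) = 104.1867 × 1.047895 = 109.1767
Value (long) = (F − K)·e^(−rT) = (109.1767 − 118.92) × 0.954294 = -9.2980
Value = -$9.30

-$9.30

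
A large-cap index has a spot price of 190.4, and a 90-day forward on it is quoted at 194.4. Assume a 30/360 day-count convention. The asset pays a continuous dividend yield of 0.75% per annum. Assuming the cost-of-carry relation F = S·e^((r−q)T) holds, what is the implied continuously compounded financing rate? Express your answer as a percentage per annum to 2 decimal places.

9.07%

From F = S·e^((r−q)T): (r − q) = ln(F/S)/T
ln(194.4/190.4) = ln(1.021008) = 0.020790
(r − q) = 0.020790 / (90/360) = 0.083160
r = ln(F/S)/T + q = 0.083160 + 0.0075 = 0.090660
r = 9.07%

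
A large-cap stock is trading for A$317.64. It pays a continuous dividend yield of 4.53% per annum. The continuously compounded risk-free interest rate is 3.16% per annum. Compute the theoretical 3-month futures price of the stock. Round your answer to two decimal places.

A$316.55

F = S·e^((r − q)T) = 317.64 · e^((0.0316 − 0.0453) × 3/12)
= 317.64 · e^-0.003425 = 317.64 × 0.996581
F = A$316.55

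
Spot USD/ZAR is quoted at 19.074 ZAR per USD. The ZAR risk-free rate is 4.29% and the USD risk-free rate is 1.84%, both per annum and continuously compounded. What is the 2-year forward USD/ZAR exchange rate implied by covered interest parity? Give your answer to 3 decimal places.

F = S·e^((r_ZAR − r_USD)T) = 19.074 · e^((0.0429 − 0.0184) × 2)
= 19.074 · e^0.049000 = 19.074 × 1.050220
F = 20.032 ZAR per USD

20.032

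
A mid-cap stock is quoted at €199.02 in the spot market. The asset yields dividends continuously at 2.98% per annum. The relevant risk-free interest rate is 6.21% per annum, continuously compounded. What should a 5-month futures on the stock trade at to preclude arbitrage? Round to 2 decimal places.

F = S·e^((r − q)T) = 199.02 · e^((0.0621 − 0.0298) × 5/12)
= 199.02 · e^0.013458 = 199.02 × 1.013549
F = €201.72

€201.72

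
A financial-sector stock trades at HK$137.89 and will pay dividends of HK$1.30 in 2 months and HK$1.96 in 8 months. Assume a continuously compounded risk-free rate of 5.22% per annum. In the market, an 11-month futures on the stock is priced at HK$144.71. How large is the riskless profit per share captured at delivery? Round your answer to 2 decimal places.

HK$3.40 per share

PV(dividends) I = 1.30·e^(−0.0522·2/12) + 1.96·e^(−0.0522·8/12) = 3.1817
Fair futures F* = (S − I)·e^(rT) = (137.89 − 3.1817)·e^0.047850 = 134.7083 × 1.049013 = 141.3108
Market HK$144.71 > fair 141.3108: forward overpriced → cash-and-carry (borrow at r, buy the stock and collect the dividends, short the forward).
Profit at T = |F_mkt − F*| = |144.71 − 141.3108| = HK$3.40 per share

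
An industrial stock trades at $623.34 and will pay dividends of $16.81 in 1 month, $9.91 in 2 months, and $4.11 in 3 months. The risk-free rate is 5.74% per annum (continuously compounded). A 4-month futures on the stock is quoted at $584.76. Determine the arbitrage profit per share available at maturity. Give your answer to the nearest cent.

$19.43 per share

PV(dividends) I = 16.81·e^(−0.0574·1/12) + 9.91·e^(−0.0574·2/12) + 4.11·e^(−0.0574·3/12) = 30.5969
Fair futures F* = (S − I)·e^(rT) = (623.34 − 30.5969)·e^0.019133 = 592.7431 × 1.019317 = 604.1931
Market $584.76 < fair 604.1931: forward underpriced → reverse cash-and-carry (short the stock, invest proceeds at r, pay the dividends, go long the forward).
Profit at T = |F_mkt − F*| = |584.76 − 604.1931| = $19.43 per share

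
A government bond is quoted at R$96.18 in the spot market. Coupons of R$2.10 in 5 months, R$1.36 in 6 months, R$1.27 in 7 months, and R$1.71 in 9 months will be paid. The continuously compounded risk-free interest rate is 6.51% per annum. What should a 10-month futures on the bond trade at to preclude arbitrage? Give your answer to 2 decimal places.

R$94.98

PV(coupons) I = 2.10·e^(−0.0651·5/12) + 1.36·e^(−0.0651·6/12) + 1.27·e^(−0.0651·7/12) + 1.71·e^(−0.0651·9/12)
I = 2.0438 + 1.3164 + 1.2227 + 1.6285 = 6.2114
F = (S − I)·e^(rT) = (96.18 − 6.2114) · e^(0.0651·10/12)
= 89.9686 · e^0.054250 = 89.9686 × 1.055749 = R$94.98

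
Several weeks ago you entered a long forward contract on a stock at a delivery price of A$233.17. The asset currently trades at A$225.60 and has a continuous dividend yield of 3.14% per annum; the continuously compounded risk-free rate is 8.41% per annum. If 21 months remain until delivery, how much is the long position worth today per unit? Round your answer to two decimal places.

A$12.28

Current fair forward for the remaining 21 months: F = S·e^((r − q)·T), (r − q) = 0.0841 − 0.0314 = 0.0527
F = 225.60 · e^(0.0527 × 21/12) = 225.60 × 1.096612 = 247.3957
Value of long forward = (F − K)·e^(−rT) = (247.3957 − 233.17) · e^(−0.0841·21/12)
= 14.2257 × 0.863143 = 12.28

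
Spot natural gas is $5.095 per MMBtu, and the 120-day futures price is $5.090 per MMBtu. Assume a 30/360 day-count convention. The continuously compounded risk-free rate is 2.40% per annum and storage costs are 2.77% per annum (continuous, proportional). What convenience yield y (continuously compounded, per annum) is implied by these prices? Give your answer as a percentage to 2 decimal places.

5.46%

F = S·e^((r+u−y)T) ⇒ (r+u−y) = ln(F/S)/T
ln(5.090/5.095) = -0.000982; /T ⇒ -0.002946
y = r + u − ln(F/S)/T = 0.0240 + 0.0277 + 0.002946 = 0.054646
y = 5.46%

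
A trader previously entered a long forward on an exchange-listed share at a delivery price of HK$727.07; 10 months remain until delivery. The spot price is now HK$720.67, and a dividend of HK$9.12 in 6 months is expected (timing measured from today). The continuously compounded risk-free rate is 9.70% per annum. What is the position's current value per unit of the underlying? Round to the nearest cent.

PV(remaining dividends) I = 9.12·e^(−0.0970·6/12) = 8.6882
Current forward F = (S − I)·e^(rT) = (720.67 − 8.6882)·e^(0.0970·10/12) = 711.9818 × 1.084190 = 771.9235
Value (long) = (F − K)·e^(−rT) = (771.9235 − 727.07) × 0.922347 = 41.3705
Value = HK$41.37

HK$41.37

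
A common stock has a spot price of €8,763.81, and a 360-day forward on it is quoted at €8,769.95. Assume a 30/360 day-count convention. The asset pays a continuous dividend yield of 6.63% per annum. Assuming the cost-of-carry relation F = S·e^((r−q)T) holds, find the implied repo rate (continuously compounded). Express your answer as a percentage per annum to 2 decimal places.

6.70%

From F = S·e^((r−q)T): (r − q) = ln(F/S)/T
ln(8769.95/8763.81) = ln(1.000701) = 0.000701
(r − q) = 0.000701 / (360/360) = 0.000701
r = ln(F/S)/T + q = 0.000701 + 0.0663 = 0.067001
r = 6.70%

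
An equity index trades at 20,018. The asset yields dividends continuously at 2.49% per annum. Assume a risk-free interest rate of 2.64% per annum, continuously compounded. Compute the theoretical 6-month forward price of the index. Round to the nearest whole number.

20,033

F = S·e^((r − q)T) = 20018 · e^((0.0264 − 0.0249) × 6/12)
= 20018 · e^0.000750 = 20018 × 1.000750
F = 20,033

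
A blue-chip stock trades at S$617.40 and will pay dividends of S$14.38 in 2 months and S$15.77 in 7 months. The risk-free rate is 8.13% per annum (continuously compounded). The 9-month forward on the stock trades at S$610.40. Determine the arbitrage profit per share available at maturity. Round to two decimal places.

PV(dividends) I = 14.38·e^(−0.0813·2/12) + 15.77·e^(−0.0813·7/12) = 29.2260
Fair forward F* = (S − I)·e^(rT) = (617.40 − 29.2260)·e^0.060975 = 588.1740 × 1.062872 = 625.1537
Market S$610.40 < fair 625.1537: forward underpriced → reverse cash-and-carry (short the stock, invest proceeds at r, pay the dividends, go long the forward).
Profit at T = |F_mkt − F*| = |610.40 − 625.1537| = S$14.75 per share

S$14.75 per share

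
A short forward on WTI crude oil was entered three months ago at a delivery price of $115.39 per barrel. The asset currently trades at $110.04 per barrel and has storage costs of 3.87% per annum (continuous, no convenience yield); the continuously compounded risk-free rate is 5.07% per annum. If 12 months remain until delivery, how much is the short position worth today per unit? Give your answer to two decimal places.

Current fair forward for the remaining 12 months: F = S·e^((r + u)·T), (r + u) = 0.0507 + 0.0387 = 0.0894
F = 110.04 · e^(0.0894 × 12/12) = 110.04 × 1.093518 = 120.3307
Value of long forward = (F − K)·e^(−rT) = (120.3307 − 115.39) · e^(−0.0507·12/12)
= 4.9407 × 0.950564 = 4.70
Short position value = −(long value) = -$4.70

-$4.70 per barrel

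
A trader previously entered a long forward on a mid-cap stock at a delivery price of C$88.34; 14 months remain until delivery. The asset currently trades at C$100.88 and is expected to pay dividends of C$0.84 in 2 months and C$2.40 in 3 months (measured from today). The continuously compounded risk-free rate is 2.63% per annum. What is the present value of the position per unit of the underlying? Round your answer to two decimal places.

C$11.99

PV(remaining dividends) I = 0.84·e^(−0.0263·2/12) + 2.40·e^(−0.0263·3/12) = 3.2206
Current forward F = (S − I)·e^(rT) = (100.88 − 3.2206)·e^(0.0263·14/12) = 97.6594 × 1.031159 = 100.7024
Value (long) = (F − K)·e^(−rT) = (100.7024 − 88.34) × 0.969783 = 11.9888
Value = C$11.99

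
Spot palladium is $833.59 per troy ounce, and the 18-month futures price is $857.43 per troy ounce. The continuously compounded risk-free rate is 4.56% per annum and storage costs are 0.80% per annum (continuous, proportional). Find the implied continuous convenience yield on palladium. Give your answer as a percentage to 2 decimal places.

3.48%

F = S·e^((r+u−y)T) ⇒ (r+u−y) = ln(F/S)/T
ln(857.43/833.59) = 0.028198; /T ⇒ 0.018799
y = r + u − ln(F/S)/T = 0.0456 + 0.0080 − 0.018799 = 0.034801
y = 3.48%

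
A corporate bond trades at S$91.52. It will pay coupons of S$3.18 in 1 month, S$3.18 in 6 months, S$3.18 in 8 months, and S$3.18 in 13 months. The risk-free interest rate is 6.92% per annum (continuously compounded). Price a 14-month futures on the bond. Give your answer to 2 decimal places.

PV(coupons) I = 3.18·e^(−0.0692·1/12) + 3.18·e^(−0.0692·6/12) + 3.18·e^(−0.0692·8/12) + 3.18·e^(−0.0692·13/12)
I = 3.1617 + 3.0719 + 3.0366 + 2.9503 = 12.2205
F = (S − I)·e^(rT) = (91.52 − 12.2205) · e^(0.0692·14/12)
= 79.2995 · e^0.080733 = 79.2995 × 1.084081 = S$85.97

S$85.97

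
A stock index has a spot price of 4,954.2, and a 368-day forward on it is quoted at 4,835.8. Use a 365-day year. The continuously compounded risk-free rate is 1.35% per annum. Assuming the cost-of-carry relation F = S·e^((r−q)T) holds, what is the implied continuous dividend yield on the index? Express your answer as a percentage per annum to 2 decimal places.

3.75%

From F = S·e^((r−q)T): (r − q) = ln(F/S)/T
ln(4835.8/4954.2) = ln(0.976101) = -0.024189
(r − q) = -0.024189 / (368/365) = -0.023992
q = r − ln(F/S)/T = 0.0135 + 0.023992 = 0.037492
q = 3.75%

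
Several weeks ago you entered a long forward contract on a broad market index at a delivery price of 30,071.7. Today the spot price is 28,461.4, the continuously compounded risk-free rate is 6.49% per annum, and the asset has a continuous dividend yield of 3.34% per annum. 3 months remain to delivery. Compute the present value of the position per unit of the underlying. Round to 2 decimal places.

-1362.99

Current fair forward for the remaining 3 months: F = S·e^((r − q)·T), (r − q) = 0.0649 − 0.0334 = 0.0315
F = 28461.4 · e^(0.0315 × 3/12) = 28461.4 × 1.00790609 = 28686.4184
Value of long forward = (F − K)·e^(−rT) = (28686.4184 − 30071.7) · e^(−0.0649·3/12)
= -1385.2816 × 0.98390592 = -1362.99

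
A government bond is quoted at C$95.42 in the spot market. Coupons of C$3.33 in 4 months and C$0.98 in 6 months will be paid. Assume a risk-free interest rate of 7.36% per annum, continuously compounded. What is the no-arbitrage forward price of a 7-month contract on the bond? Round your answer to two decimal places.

C$95.23

PV(coupons) I = 3.33·e^(−0.0736·4/12) + 0.98·e^(−0.0736·6/12)
I = 3.2493 + 0.9446 = 4.1939
F = (S − I)·e^(rT) = (95.42 − 4.1939) · e^(0.0736·7/12)
= 91.2261 · e^0.042933 = 91.2261 × 1.043868 = C$95.23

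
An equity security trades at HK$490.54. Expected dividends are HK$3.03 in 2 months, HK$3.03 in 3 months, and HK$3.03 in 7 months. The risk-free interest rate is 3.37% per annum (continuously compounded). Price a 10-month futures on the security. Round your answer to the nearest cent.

PV(dividends) I = 3.03·e^(−0.0337·2/12) + 3.03·e^(−0.0337·3/12) + 3.03·e^(−0.0337·7/12)
I = 3.0130 + 3.0046 + 2.9710 = 8.9886
F = (S − I)·e^(rT) = (490.54 − 8.9886) · e^(0.0337·10/12)
= 481.5514 · e^0.028083 = 481.5514 × 1.028481 = HK$495.27

HK$495.27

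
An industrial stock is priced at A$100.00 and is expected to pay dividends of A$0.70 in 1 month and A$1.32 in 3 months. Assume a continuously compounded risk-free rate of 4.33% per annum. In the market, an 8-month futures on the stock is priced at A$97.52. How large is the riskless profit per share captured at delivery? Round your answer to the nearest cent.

A$3.35 per share

PV(dividends) I = 0.70·e^(−0.0433·1/12) + 1.32·e^(−0.0433·3/12) = 2.0033
Fair futures F* = (S − I)·e^(rT) = (100.00 − 2.0033)·e^0.028867 = 97.9967 × 1.029288 = 100.8668
Market A$97.52 < fair 100.8668: forward underpriced → reverse cash-and-carry (short the stock, invest proceeds at r, pay the dividends, go long the forward).
Profit at T = |F_mkt − F*| = |97.52 − 100.8668| = A$3.35 per share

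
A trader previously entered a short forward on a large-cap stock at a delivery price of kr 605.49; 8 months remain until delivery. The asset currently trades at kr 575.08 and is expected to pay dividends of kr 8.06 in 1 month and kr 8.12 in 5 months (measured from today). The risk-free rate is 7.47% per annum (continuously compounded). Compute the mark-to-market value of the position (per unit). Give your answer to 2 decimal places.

PV(remaining dividends) I = 8.06·e^(−0.0747·1/12) + 8.12·e^(−0.0747·5/12) = 15.8811
Current forward F = (S − I)·e^(rT) = (575.08 − 15.8811)·e^(0.0747·8/12) = 559.1989 × 1.051061 = 587.7522
Value (long) = (F − K)·e^(−rT) = (587.7522 − 605.49) × 0.951420 = -16.8761
Short position value = −(long value) = kr 16.88

kr 16.88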